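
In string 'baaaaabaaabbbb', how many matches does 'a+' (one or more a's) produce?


Pattern 'a+' matches one or more consecutive a's.
String: 'baaaaabaaabbbb'
Scanning for runs of a:
  Match 1: 'aaaaa' (length 5)
  Match 2: 'aaa' (length 3)
Total matches: 2

2


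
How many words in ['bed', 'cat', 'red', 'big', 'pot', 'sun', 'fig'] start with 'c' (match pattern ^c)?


Pattern ^c anchors to start of word. Check which words begin with 'c':
  'bed' -> no
  'cat' -> MATCH (starts with 'c')
  'red' -> no
  'big' -> no
  'pot' -> no
  'sun' -> no
  'fig' -> no
Matching words: ['cat']
Count: 1

1


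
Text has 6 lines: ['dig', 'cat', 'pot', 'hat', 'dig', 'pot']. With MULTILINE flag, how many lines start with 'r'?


With MULTILINE flag, ^ matches the start of each line.
Lines: ['dig', 'cat', 'pot', 'hat', 'dig', 'pot']
Checking which lines start with 'r':
  Line 1: 'dig' -> no
  Line 2: 'cat' -> no
  Line 3: 'pot' -> no
  Line 4: 'hat' -> no
  Line 5: 'dig' -> no
  Line 6: 'pot' -> no
Matching lines: []
Count: 0

0


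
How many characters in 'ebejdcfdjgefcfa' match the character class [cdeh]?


Character class [cdeh] matches any of: {c, d, e, h}
Scanning string 'ebejdcfdjgefcfa' character by character:
  pos 0: 'e' -> MATCH
  pos 1: 'b' -> no
  pos 2: 'e' -> MATCH
  pos 3: 'j' -> no
  pos 4: 'd' -> MATCH
  pos 5: 'c' -> MATCH
  pos 6: 'f' -> no
  pos 7: 'd' -> MATCH
  pos 8: 'j' -> no
  pos 9: 'g' -> no
  pos 10: 'e' -> MATCH
  pos 11: 'f' -> no
  pos 12: 'c' -> MATCH
  pos 13: 'f' -> no
  pos 14: 'a' -> no
Total matches: 7

7


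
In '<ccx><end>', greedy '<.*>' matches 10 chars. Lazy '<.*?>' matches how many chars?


Greedy '<.*>' tries to match as MUCH as possible.
Lazy '<.*?>' tries to match as LITTLE as possible.

String: '<ccx><end>'
Greedy '<.*>' starts at first '<' and extends to the LAST '>': '<ccx><end>' (10 chars)
Lazy '<.*?>' starts at first '<' and stops at the FIRST '>': '<ccx>' (5 chars)

5


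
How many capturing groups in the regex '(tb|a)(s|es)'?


To count capturing groups, count each '(' that starts a group.
Pattern: '(tb|a)(s|es)'
Walking through the pattern:
  Position 0: '(' -> group #1
  Position 6: '(' -> group #2
Total capturing groups: 2

2


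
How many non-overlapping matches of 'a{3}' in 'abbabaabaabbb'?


Pattern 'a{3}' matches exactly 3 consecutive a's (greedy, non-overlapping).
String: 'abbabaabaabbb'
Scanning for runs of a's:
  Run at pos 0: 'a' (length 1) -> 0 match(es)
  Run at pos 3: 'a' (length 1) -> 0 match(es)
  Run at pos 5: 'aa' (length 2) -> 0 match(es)
  Run at pos 8: 'aa' (length 2) -> 0 match(es)
Matches found: []
Total: 0

0


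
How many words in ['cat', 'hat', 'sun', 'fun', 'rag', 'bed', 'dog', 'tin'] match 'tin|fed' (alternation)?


Alternation 'tin|fed' matches either 'tin' or 'fed'.
Checking each word:
  'cat' -> no
  'hat' -> no
  'sun' -> no
  'fun' -> no
  'rag' -> no
  'bed' -> no
  'dog' -> no
  'tin' -> MATCH
Matches: ['tin']
Count: 1

1


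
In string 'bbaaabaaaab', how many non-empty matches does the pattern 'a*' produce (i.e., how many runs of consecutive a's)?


Pattern 'a*' matches zero or more a's. We want non-empty runs of consecutive a's.
String: 'bbaaabaaaab'
Walking through the string to find runs of a's:
  Run 1: positions 2-4 -> 'aaa'
  Run 2: positions 6-9 -> 'aaaa'
Non-empty runs found: ['aaa', 'aaaa']
Count: 2

2


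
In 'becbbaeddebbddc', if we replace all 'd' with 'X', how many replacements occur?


re.sub('d', 'X', text) replaces every occurrence of 'd' with 'X'.
Text: 'becbbaeddebbddc'
Scanning for 'd':
  pos 7: 'd' -> replacement #1
  pos 8: 'd' -> replacement #2
  pos 12: 'd' -> replacement #3
  pos 13: 'd' -> replacement #4
Total replacements: 4

4


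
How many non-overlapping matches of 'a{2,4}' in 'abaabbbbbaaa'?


Pattern 'a{2,4}' matches between 2 and 4 consecutive a's (greedy).
String: 'abaabbbbbaaa'
Finding runs of a's and applying greedy matching:
  Run at pos 0: 'a' (length 1)
  Run at pos 2: 'aa' (length 2)
  Run at pos 9: 'aaa' (length 3)
Matches: ['aa', 'aaa']
Count: 2

2


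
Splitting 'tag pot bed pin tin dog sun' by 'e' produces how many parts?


Splitting by 'e' breaks the string at each occurrence of the separator.
Text: 'tag pot bed pin tin dog sun'
Parts after split:
  Part 1: 'tag pot b'
  Part 2: 'd pin tin dog sun'
Total parts: 2

2


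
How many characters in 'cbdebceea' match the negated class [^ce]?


Negated class [^ce] matches any char NOT in {c, e}
Scanning 'cbdebceea':
  pos 0: 'c' -> no (excluded)
  pos 1: 'b' -> MATCH
  pos 2: 'd' -> MATCH
  pos 3: 'e' -> no (excluded)
  pos 4: 'b' -> MATCH
  pos 5: 'c' -> no (excluded)
  pos 6: 'e' -> no (excluded)
  pos 7: 'e' -> no (excluded)
  pos 8: 'a' -> MATCH
Total matches: 4

4


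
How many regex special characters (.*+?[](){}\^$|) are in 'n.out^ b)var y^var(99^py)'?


Regex special characters are: . * + ? [ ] ( ) { } \ ^ $ |
Scanning 'n.out^ b)var y^var(99^py)':
  pos 1: '.' -> SPECIAL
  pos 5: '^' -> SPECIAL
  pos 8: ')' -> SPECIAL
  pos 14: '^' -> SPECIAL
  pos 18: '(' -> SPECIAL
  pos 21: '^' -> SPECIAL
  pos 24: ')' -> SPECIAL
Special chars found: ['.', '^', ')', '^', '(', '^', ')']
Total: 7

7


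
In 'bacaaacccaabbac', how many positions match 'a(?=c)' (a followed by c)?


Lookahead 'a(?=c)' matches 'a' only when followed by 'c'.
String: 'bacaaacccaabbac'
Checking each position where char is 'a':
  pos 1: 'a' -> MATCH (next='c')
  pos 3: 'a' -> no (next='a')
  pos 4: 'a' -> no (next='a')
  pos 5: 'a' -> MATCH (next='c')
  pos 9: 'a' -> no (next='a')
  pos 10: 'a' -> no (next='b')
  pos 13: 'a' -> MATCH (next='c')
Matching positions: [1, 5, 13]
Count: 3

3


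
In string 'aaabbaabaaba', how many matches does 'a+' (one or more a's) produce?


Pattern 'a+' matches one or more consecutive a's.
String: 'aaabbaabaaba'
Scanning for runs of a:
  Match 1: 'aaa' (length 3)
  Match 2: 'aa' (length 2)
  Match 3: 'aa' (length 2)
  Match 4: 'a' (length 1)
Total matches: 4

4


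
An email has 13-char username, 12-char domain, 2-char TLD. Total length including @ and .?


An email address has format: username@domain.tld
Username length: 13
'@' character: 1
Domain length: 12
'.' character: 1
TLD length: 2
Total = 13 + 1 + 12 + 1 + 2 = 29

29


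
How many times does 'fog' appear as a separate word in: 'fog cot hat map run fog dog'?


Scanning each word for exact match 'fog':
  Word 1: 'fog' -> MATCH
  Word 2: 'cot' -> no
  Word 3: 'hat' -> no
  Word 4: 'map' -> no
  Word 5: 'run' -> no
  Word 6: 'fog' -> MATCH
  Word 7: 'dog' -> no
Total matches: 2

2


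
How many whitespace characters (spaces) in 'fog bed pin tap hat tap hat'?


\s matches whitespace characters (spaces, tabs, etc.).
Text: 'fog bed pin tap hat tap hat'
This text has 7 words separated by spaces.
Number of spaces = number of words - 1 = 7 - 1 = 6

6


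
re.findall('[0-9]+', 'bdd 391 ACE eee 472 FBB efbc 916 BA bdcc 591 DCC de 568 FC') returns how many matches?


Pattern '[0-9]+' finds one or more digits.
Text: 'bdd 391 ACE eee 472 FBB efbc 916 BA bdcc 591 DCC de 568 FC'
Scanning for matches:
  Match 1: '391'
  Match 2: '472'
  Match 3: '916'
  Match 4: '591'
  Match 5: '568'
Total matches: 5

5


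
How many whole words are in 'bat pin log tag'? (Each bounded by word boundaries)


Word boundaries (\b) mark the start/end of each word.
Text: 'bat pin log tag'
Splitting by whitespace:
  Word 1: 'bat'
  Word 2: 'pin'
  Word 3: 'log'
  Word 4: 'tag'
Total whole words: 4

4


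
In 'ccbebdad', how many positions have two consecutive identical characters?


Looking for consecutive identical characters in 'ccbebdad':
  pos 0-1: 'c' vs 'c' -> MATCH ('cc')
  pos 1-2: 'c' vs 'b' -> different
  pos 2-3: 'b' vs 'e' -> different
  pos 3-4: 'e' vs 'b' -> different
  pos 4-5: 'b' vs 'd' -> different
  pos 5-6: 'd' vs 'a' -> different
  pos 6-7: 'a' vs 'd' -> different
Consecutive identical pairs: ['cc']
Count: 1

1


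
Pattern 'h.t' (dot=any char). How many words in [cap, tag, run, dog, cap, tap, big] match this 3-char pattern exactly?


Pattern 'h.t' means: starts with 'h', any single char, ends with 't'.
Checking each word (must be exactly 3 chars):
  'cap' (len=3): no
  'tag' (len=3): no
  'run' (len=3): no
  'dog' (len=3): no
  'cap' (len=3): no
  'tap' (len=3): no
  'big' (len=3): no
Matching words: []
Total: 0

0


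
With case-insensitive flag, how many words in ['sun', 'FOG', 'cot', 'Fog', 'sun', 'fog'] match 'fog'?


Case-insensitive matching: compare each word's lowercase form to 'fog'.
  'sun' -> lower='sun' -> no
  'FOG' -> lower='fog' -> MATCH
  'cot' -> lower='cot' -> no
  'Fog' -> lower='fog' -> MATCH
  'sun' -> lower='sun' -> no
  'fog' -> lower='fog' -> MATCH
Matches: ['FOG', 'Fog', 'fog']
Count: 3

3


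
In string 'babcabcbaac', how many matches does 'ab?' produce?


Pattern 'ab?' matches 'a' optionally followed by 'b'.
String: 'babcabcbaac'
Scanning left to right for 'a' then checking next char:
  Match 1: 'ab' (a followed by b)
  Match 2: 'ab' (a followed by b)
  Match 3: 'a' (a not followed by b)
  Match 4: 'a' (a not followed by b)
Total matches: 4

4


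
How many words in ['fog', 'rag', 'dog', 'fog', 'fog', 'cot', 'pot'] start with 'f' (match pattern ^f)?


Pattern ^f anchors to start of word. Check which words begin with 'f':
  'fog' -> MATCH (starts with 'f')
  'rag' -> no
  'dog' -> no
  'fog' -> MATCH (starts with 'f')
  'fog' -> MATCH (starts with 'f')
  'cot' -> no
  'pot' -> no
Matching words: ['fog', 'fog', 'fog']
Count: 3

3


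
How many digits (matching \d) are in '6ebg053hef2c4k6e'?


\d matches any digit 0-9.
Scanning '6ebg053hef2c4k6e':
  pos 0: '6' -> DIGIT
  pos 4: '0' -> DIGIT
  pos 5: '5' -> DIGIT
  pos 6: '3' -> DIGIT
  pos 10: '2' -> DIGIT
  pos 12: '4' -> DIGIT
  pos 14: '6' -> DIGIT
Digits found: ['6', '0', '5', '3', '2', '4', '6']
Total: 7

7


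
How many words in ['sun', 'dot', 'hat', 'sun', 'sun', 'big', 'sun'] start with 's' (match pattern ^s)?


Pattern ^s anchors to start of word. Check which words begin with 's':
  'sun' -> MATCH (starts with 's')
  'dot' -> no
  'hat' -> no
  'sun' -> MATCH (starts with 's')
  'sun' -> MATCH (starts with 's')
  'big' -> no
  'sun' -> MATCH (starts with 's')
Matching words: ['sun', 'sun', 'sun', 'sun']
Count: 4

4


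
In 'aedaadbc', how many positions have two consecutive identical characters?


Looking for consecutive identical characters in 'aedaadbc':
  pos 0-1: 'a' vs 'e' -> different
  pos 1-2: 'e' vs 'd' -> different
  pos 2-3: 'd' vs 'a' -> different
  pos 3-4: 'a' vs 'a' -> MATCH ('aa')
  pos 4-5: 'a' vs 'd' -> different
  pos 5-6: 'd' vs 'b' -> different
  pos 6-7: 'b' vs 'c' -> different
Consecutive identical pairs: ['aa']
Count: 1

1


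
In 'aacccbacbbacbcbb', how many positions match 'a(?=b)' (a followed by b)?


Lookahead 'a(?=b)' matches 'a' only when followed by 'b'.
String: 'aacccbacbbacbcbb'
Checking each position where char is 'a':
  pos 0: 'a' -> no (next='a')
  pos 1: 'a' -> no (next='c')
  pos 6: 'a' -> no (next='c')
  pos 10: 'a' -> no (next='c')
Matching positions: []
Count: 0

0


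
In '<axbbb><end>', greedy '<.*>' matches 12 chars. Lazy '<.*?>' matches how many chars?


Greedy '<.*>' tries to match as MUCH as possible.
Lazy '<.*?>' tries to match as LITTLE as possible.

String: '<axbbb><end>'
Greedy '<.*>' starts at first '<' and extends to the LAST '>': '<axbbb><end>' (12 chars)
Lazy '<.*?>' starts at first '<' and stops at the FIRST '>': '<axbbb>' (7 chars)

7


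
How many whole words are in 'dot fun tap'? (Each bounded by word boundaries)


Word boundaries (\b) mark the start/end of each word.
Text: 'dot fun tap'
Splitting by whitespace:
  Word 1: 'dot'
  Word 2: 'fun'
  Word 3: 'tap'
Total whole words: 3

3


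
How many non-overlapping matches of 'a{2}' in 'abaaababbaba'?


Pattern 'a{2}' matches exactly 2 consecutive a's (greedy, non-overlapping).
String: 'abaaababbaba'
Scanning for runs of a's:
  Run at pos 0: 'a' (length 1) -> 0 match(es)
  Run at pos 2: 'aaa' (length 3) -> 1 match(es)
  Run at pos 6: 'a' (length 1) -> 0 match(es)
  Run at pos 9: 'a' (length 1) -> 0 match(es)
  Run at pos 11: 'a' (length 1) -> 0 match(es)
Matches found: ['aa']
Total: 1

1


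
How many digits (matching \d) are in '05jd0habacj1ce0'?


\d matches any digit 0-9.
Scanning '05jd0habacj1ce0':
  pos 0: '0' -> DIGIT
  pos 1: '5' -> DIGIT
  pos 4: '0' -> DIGIT
  pos 11: '1' -> DIGIT
  pos 14: '0' -> DIGIT
Digits found: ['0', '5', '0', '1', '0']
Total: 5

5


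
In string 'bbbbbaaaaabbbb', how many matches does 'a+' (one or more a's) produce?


Pattern 'a+' matches one or more consecutive a's.
String: 'bbbbbaaaaabbbb'
Scanning for runs of a:
  Match 1: 'aaaaa' (length 5)
Total matches: 1

1


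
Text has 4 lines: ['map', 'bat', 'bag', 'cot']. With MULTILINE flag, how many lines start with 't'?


With MULTILINE flag, ^ matches the start of each line.
Lines: ['map', 'bat', 'bag', 'cot']
Checking which lines start with 't':
  Line 1: 'map' -> no
  Line 2: 'bat' -> no
  Line 3: 'bag' -> no
  Line 4: 'cot' -> no
Matching lines: []
Count: 0

0


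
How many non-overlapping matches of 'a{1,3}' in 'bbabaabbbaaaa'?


Pattern 'a{1,3}' matches between 1 and 3 consecutive a's (greedy).
String: 'bbabaabbbaaaa'
Finding runs of a's and applying greedy matching:
  Run at pos 2: 'a' (length 1)
  Run at pos 4: 'aa' (length 2)
  Run at pos 9: 'aaaa' (length 4)
Matches: ['a', 'aa', 'aaa', 'a']
Count: 4

4


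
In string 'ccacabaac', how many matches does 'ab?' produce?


Pattern 'ab?' matches 'a' optionally followed by 'b'.
String: 'ccacabaac'
Scanning left to right for 'a' then checking next char:
  Match 1: 'a' (a not followed by b)
  Match 2: 'ab' (a followed by b)
  Match 3: 'a' (a not followed by b)
  Match 4: 'a' (a not followed by b)
Total matches: 4

4


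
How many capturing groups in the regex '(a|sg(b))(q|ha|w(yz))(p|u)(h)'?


To count capturing groups, count each '(' that starts a group.
Pattern: '(a|sg(b))(q|ha|w(yz))(p|u)(h)'
Walking through the pattern:
  Position 0: '(' -> group #1
  Position 5: '(' -> group #2
  Position 9: '(' -> group #3
  Position 16: '(' -> group #4
  Position 21: '(' -> group #5
  Position 26: '(' -> group #6
Total capturing groups: 6

6


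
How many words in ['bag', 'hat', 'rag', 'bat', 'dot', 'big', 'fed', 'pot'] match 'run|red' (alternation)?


Alternation 'run|red' matches either 'run' or 'red'.
Checking each word:
  'bag' -> no
  'hat' -> no
  'rag' -> no
  'bat' -> no
  'dot' -> no
  'big' -> no
  'fed' -> no
  'pot' -> no
Matches: []
Count: 0

0


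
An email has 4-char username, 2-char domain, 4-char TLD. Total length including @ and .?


An email address has format: username@domain.tld
Username length: 4
'@' character: 1
Domain length: 2
'.' character: 1
TLD length: 4
Total = 4 + 1 + 2 + 1 + 4 = 12

12


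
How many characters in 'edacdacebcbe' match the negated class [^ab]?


Negated class [^ab] matches any char NOT in {a, b}
Scanning 'edacdacebcbe':
  pos 0: 'e' -> MATCH
  pos 1: 'd' -> MATCH
  pos 2: 'a' -> no (excluded)
  pos 3: 'c' -> MATCH
  pos 4: 'd' -> MATCH
  pos 5: 'a' -> no (excluded)
  pos 6: 'c' -> MATCH
  pos 7: 'e' -> MATCH
  pos 8: 'b' -> no (excluded)
  pos 9: 'c' -> MATCH
  pos 10: 'b' -> no (excluded)
  pos 11: 'e' -> MATCH
Total matches: 8

8


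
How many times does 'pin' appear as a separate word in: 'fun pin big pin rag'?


Scanning each word for exact match 'pin':
  Word 1: 'fun' -> no
  Word 2: 'pin' -> MATCH
  Word 3: 'big' -> no
  Word 4: 'pin' -> MATCH
  Word 5: 'rag' -> no
Total matches: 2

2


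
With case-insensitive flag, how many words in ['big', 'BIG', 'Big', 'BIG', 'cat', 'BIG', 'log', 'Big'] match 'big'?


Case-insensitive matching: compare each word's lowercase form to 'big'.
  'big' -> lower='big' -> MATCH
  'BIG' -> lower='big' -> MATCH
  'Big' -> lower='big' -> MATCH
  'BIG' -> lower='big' -> MATCH
  'cat' -> lower='cat' -> no
  'BIG' -> lower='big' -> MATCH
  'log' -> lower='log' -> no
  'Big' -> lower='big' -> MATCH
Matches: ['big', 'BIG', 'Big', 'BIG', 'BIG', 'Big']
Count: 6

6


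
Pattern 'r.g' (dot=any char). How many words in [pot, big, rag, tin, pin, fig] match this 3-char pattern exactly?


Pattern 'r.g' means: starts with 'r', any single char, ends with 'g'.
Checking each word (must be exactly 3 chars):
  'pot' (len=3): no
  'big' (len=3): no
  'rag' (len=3): MATCH
  'tin' (len=3): no
  'pin' (len=3): no
  'fig' (len=3): no
Matching words: ['rag']
Total: 1

1


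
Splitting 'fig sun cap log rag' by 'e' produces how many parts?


Splitting by 'e' breaks the string at each occurrence of the separator.
Text: 'fig sun cap log rag'
Parts after split:
  Part 1: 'fig sun cap log rag'
Total parts: 1

1


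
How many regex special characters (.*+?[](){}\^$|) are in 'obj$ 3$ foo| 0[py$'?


Regex special characters are: . * + ? [ ] ( ) { } \ ^ $ |
Scanning 'obj$ 3$ foo| 0[py$':
  pos 3: '$' -> SPECIAL
  pos 6: '$' -> SPECIAL
  pos 11: '|' -> SPECIAL
  pos 14: '[' -> SPECIAL
  pos 17: '$' -> SPECIAL
Special chars found: ['$', '$', '|', '[', '$']
Total: 5

5


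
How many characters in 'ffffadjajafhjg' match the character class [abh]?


Character class [abh] matches any of: {a, b, h}
Scanning string 'ffffadjajafhjg' character by character:
  pos 0: 'f' -> no
  pos 1: 'f' -> no
  pos 2: 'f' -> no
  pos 3: 'f' -> no
  pos 4: 'a' -> MATCH
  pos 5: 'd' -> no
  pos 6: 'j' -> no
  pos 7: 'a' -> MATCH
  pos 8: 'j' -> no
  pos 9: 'a' -> MATCH
  pos 10: 'f' -> no
  pos 11: 'h' -> MATCH
  pos 12: 'j' -> no
  pos 13: 'g' -> no
Total matches: 4

4


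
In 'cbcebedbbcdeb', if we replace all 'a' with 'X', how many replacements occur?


re.sub('a', 'X', text) replaces every occurrence of 'a' with 'X'.
Text: 'cbcebedbbcdeb'
Scanning for 'a':
Total replacements: 0

0


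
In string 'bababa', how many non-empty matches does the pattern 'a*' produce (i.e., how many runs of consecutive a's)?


Pattern 'a*' matches zero or more a's. We want non-empty runs of consecutive a's.
String: 'bababa'
Walking through the string to find runs of a's:
  Run 1: positions 1-1 -> 'a'
  Run 2: positions 3-3 -> 'a'
  Run 3: positions 5-5 -> 'a'
Non-empty runs found: ['a', 'a', 'a']
Count: 3

3


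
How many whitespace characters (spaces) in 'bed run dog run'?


\s matches whitespace characters (spaces, tabs, etc.).
Text: 'bed run dog run'
This text has 4 words separated by spaces.
Number of spaces = number of words - 1 = 4 - 1 = 3

3


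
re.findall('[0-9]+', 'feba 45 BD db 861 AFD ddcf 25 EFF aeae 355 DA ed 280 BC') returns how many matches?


Pattern '[0-9]+' finds one or more digits.
Text: 'feba 45 BD db 861 AFD ddcf 25 EFF aeae 355 DA ed 280 BC'
Scanning for matches:
  Match 1: '45'
  Match 2: '861'
  Match 3: '25'
  Match 4: '355'
  Match 5: '280'
Total matches: 5

5


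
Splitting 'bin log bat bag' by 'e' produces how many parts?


Splitting by 'e' breaks the string at each occurrence of the separator.
Text: 'bin log bat bag'
Parts after split:
  Part 1: 'bin log bat bag'
Total parts: 1

1


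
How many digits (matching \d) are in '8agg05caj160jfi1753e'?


\d matches any digit 0-9.
Scanning '8agg05caj160jfi1753e':
  pos 0: '8' -> DIGIT
  pos 4: '0' -> DIGIT
  pos 5: '5' -> DIGIT
  pos 9: '1' -> DIGIT
  pos 10: '6' -> DIGIT
  pos 11: '0' -> DIGIT
  pos 15: '1' -> DIGIT
  pos 16: '7' -> DIGIT
  pos 17: '5' -> DIGIT
  pos 18: '3' -> DIGIT
Digits found: ['8', '0', '5', '1', '6', '0', '1', '7', '5', '3']
Total: 10

10


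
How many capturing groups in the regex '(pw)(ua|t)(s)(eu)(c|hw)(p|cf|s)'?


To count capturing groups, count each '(' that starts a group.
Pattern: '(pw)(ua|t)(s)(eu)(c|hw)(p|cf|s)'
Walking through the pattern:
  Position 0: '(' -> group #1
  Position 4: '(' -> group #2
  Position 10: '(' -> group #3
  Position 13: '(' -> group #4
  Position 17: '(' -> group #5
  Position 23: '(' -> group #6
Total capturing groups: 6

6


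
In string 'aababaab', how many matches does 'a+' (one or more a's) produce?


Pattern 'a+' matches one or more consecutive a's.
String: 'aababaab'
Scanning for runs of a:
  Match 1: 'aa' (length 2)
  Match 2: 'a' (length 1)
  Match 3: 'aa' (length 2)
Total matches: 3

3


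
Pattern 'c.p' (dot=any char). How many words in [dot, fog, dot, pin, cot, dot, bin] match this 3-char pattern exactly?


Pattern 'c.p' means: starts with 'c', any single char, ends with 'p'.
Checking each word (must be exactly 3 chars):
  'dot' (len=3): no
  'fog' (len=3): no
  'dot' (len=3): no
  'pin' (len=3): no
  'cot' (len=3): no
  'dot' (len=3): no
  'bin' (len=3): no
Matching words: []
Total: 0

0


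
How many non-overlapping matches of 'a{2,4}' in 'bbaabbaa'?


Pattern 'a{2,4}' matches between 2 and 4 consecutive a's (greedy).
String: 'bbaabbaa'
Finding runs of a's and applying greedy matching:
  Run at pos 2: 'aa' (length 2)
  Run at pos 6: 'aa' (length 2)
Matches: ['aa', 'aa']
Count: 2

2


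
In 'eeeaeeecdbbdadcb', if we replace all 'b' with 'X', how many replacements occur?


re.sub('b', 'X', text) replaces every occurrence of 'b' with 'X'.
Text: 'eeeaeeecdbbdadcb'
Scanning for 'b':
  pos 9: 'b' -> replacement #1
  pos 10: 'b' -> replacement #2
  pos 15: 'b' -> replacement #3
Total replacements: 3

3


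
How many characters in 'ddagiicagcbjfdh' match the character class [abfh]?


Character class [abfh] matches any of: {a, b, f, h}
Scanning string 'ddagiicagcbjfdh' character by character:
  pos 0: 'd' -> no
  pos 1: 'd' -> no
  pos 2: 'a' -> MATCH
  pos 3: 'g' -> no
  pos 4: 'i' -> no
  pos 5: 'i' -> no
  pos 6: 'c' -> no
  pos 7: 'a' -> MATCH
  pos 8: 'g' -> no
  pos 9: 'c' -> no
  pos 10: 'b' -> MATCH
  pos 11: 'j' -> no
  pos 12: 'f' -> MATCH
  pos 13: 'd' -> no
  pos 14: 'h' -> MATCH
Total matches: 5

5


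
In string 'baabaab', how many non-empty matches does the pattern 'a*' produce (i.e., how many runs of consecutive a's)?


Pattern 'a*' matches zero or more a's. We want non-empty runs of consecutive a's.
String: 'baabaab'
Walking through the string to find runs of a's:
  Run 1: positions 1-2 -> 'aa'
  Run 2: positions 4-5 -> 'aa'
Non-empty runs found: ['aa', 'aa']
Count: 2

2


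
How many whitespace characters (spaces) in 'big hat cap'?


\s matches whitespace characters (spaces, tabs, etc.).
Text: 'big hat cap'
This text has 3 words separated by spaces.
Number of spaces = number of words - 1 = 3 - 1 = 2

2


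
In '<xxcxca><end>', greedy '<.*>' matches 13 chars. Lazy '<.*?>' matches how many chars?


Greedy '<.*>' tries to match as MUCH as possible.
Lazy '<.*?>' tries to match as LITTLE as possible.

String: '<xxcxca><end>'
Greedy '<.*>' starts at first '<' and extends to the LAST '>': '<xxcxca><end>' (13 chars)
Lazy '<.*?>' starts at first '<' and stops at the FIRST '>': '<xxcxca>' (8 chars)

8


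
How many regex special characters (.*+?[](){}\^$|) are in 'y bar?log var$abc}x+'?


Regex special characters are: . * + ? [ ] ( ) { } \ ^ $ |
Scanning 'y bar?log var$abc}x+':
  pos 5: '?' -> SPECIAL
  pos 13: '$' -> SPECIAL
  pos 17: '}' -> SPECIAL
  pos 19: '+' -> SPECIAL
Special chars found: ['?', '$', '}', '+']
Total: 4

4


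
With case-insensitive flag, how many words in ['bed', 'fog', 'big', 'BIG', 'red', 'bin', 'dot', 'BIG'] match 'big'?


Case-insensitive matching: compare each word's lowercase form to 'big'.
  'bed' -> lower='bed' -> no
  'fog' -> lower='fog' -> no
  'big' -> lower='big' -> MATCH
  'BIG' -> lower='big' -> MATCH
  'red' -> lower='red' -> no
  'bin' -> lower='bin' -> no
  'dot' -> lower='dot' -> no
  'BIG' -> lower='big' -> MATCH
Matches: ['big', 'BIG', 'BIG']
Count: 3

3


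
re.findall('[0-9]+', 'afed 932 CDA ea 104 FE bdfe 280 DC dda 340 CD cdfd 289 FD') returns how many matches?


Pattern '[0-9]+' finds one or more digits.
Text: 'afed 932 CDA ea 104 FE bdfe 280 DC dda 340 CD cdfd 289 FD'
Scanning for matches:
  Match 1: '932'
  Match 2: '104'
  Match 3: '280'
  Match 4: '340'
  Match 5: '289'
Total matches: 5

5


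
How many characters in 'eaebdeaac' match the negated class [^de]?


Negated class [^de] matches any char NOT in {d, e}
Scanning 'eaebdeaac':
  pos 0: 'e' -> no (excluded)
  pos 1: 'a' -> MATCH
  pos 2: 'e' -> no (excluded)
  pos 3: 'b' -> MATCH
  pos 4: 'd' -> no (excluded)
  pos 5: 'e' -> no (excluded)
  pos 6: 'a' -> MATCH
  pos 7: 'a' -> MATCH
  pos 8: 'c' -> MATCH
Total matches: 5

5


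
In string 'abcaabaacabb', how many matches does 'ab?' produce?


Pattern 'ab?' matches 'a' optionally followed by 'b'.
String: 'abcaabaacabb'
Scanning left to right for 'a' then checking next char:
  Match 1: 'ab' (a followed by b)
  Match 2: 'a' (a not followed by b)
  Match 3: 'ab' (a followed by b)
  Match 4: 'a' (a not followed by b)
  Match 5: 'a' (a not followed by b)
  Match 6: 'ab' (a followed by b)
Total matches: 6

6


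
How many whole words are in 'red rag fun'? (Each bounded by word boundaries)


Word boundaries (\b) mark the start/end of each word.
Text: 'red rag fun'
Splitting by whitespace:
  Word 1: 'red'
  Word 2: 'rag'
  Word 3: 'fun'
Total whole words: 3

3


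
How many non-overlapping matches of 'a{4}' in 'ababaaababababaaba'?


Pattern 'a{4}' matches exactly 4 consecutive a's (greedy, non-overlapping).
String: 'ababaaababababaaba'
Scanning for runs of a's:
  Run at pos 0: 'a' (length 1) -> 0 match(es)
  Run at pos 2: 'a' (length 1) -> 0 match(es)
  Run at pos 4: 'aaa' (length 3) -> 0 match(es)
  Run at pos 8: 'a' (length 1) -> 0 match(es)
  Run at pos 10: 'a' (length 1) -> 0 match(es)
  Run at pos 12: 'a' (length 1) -> 0 match(es)
  Run at pos 14: 'aa' (length 2) -> 0 match(es)
  Run at pos 17: 'a' (length 1) -> 0 match(es)
Matches found: []
Total: 0

0


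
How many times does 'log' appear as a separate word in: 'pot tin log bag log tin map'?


Scanning each word for exact match 'log':
  Word 1: 'pot' -> no
  Word 2: 'tin' -> no
  Word 3: 'log' -> MATCH
  Word 4: 'bag' -> no
  Word 5: 'log' -> MATCH
  Word 6: 'tin' -> no
  Word 7: 'map' -> no
Total matches: 2

2


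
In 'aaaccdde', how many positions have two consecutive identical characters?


Looking for consecutive identical characters in 'aaaccdde':
  pos 0-1: 'a' vs 'a' -> MATCH ('aa')
  pos 1-2: 'a' vs 'a' -> MATCH ('aa')
  pos 2-3: 'a' vs 'c' -> different
  pos 3-4: 'c' vs 'c' -> MATCH ('cc')
  pos 4-5: 'c' vs 'd' -> different
  pos 5-6: 'd' vs 'd' -> MATCH ('dd')
  pos 6-7: 'd' vs 'e' -> different
Consecutive identical pairs: ['aa', 'aa', 'cc', 'dd']
Count: 4

4


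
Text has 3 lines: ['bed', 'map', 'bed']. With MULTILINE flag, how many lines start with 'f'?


With MULTILINE flag, ^ matches the start of each line.
Lines: ['bed', 'map', 'bed']
Checking which lines start with 'f':
  Line 1: 'bed' -> no
  Line 2: 'map' -> no
  Line 3: 'bed' -> no
Matching lines: []
Count: 0

0


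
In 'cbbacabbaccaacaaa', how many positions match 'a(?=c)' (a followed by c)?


Lookahead 'a(?=c)' matches 'a' only when followed by 'c'.
String: 'cbbacabbaccaacaaa'
Checking each position where char is 'a':
  pos 3: 'a' -> MATCH (next='c')
  pos 5: 'a' -> no (next='b')
  pos 8: 'a' -> MATCH (next='c')
  pos 11: 'a' -> no (next='a')
  pos 12: 'a' -> MATCH (next='c')
  pos 14: 'a' -> no (next='a')
  pos 15: 'a' -> no (next='a')
Matching positions: [3, 8, 12]
Count: 3

3


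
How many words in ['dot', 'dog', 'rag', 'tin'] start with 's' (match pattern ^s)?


Pattern ^s anchors to start of word. Check which words begin with 's':
  'dot' -> no
  'dog' -> no
  'rag' -> no
  'tin' -> no
Matching words: []
Count: 0

0


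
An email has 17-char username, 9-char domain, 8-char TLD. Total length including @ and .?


An email address has format: username@domain.tld
Username length: 17
'@' character: 1
Domain length: 9
'.' character: 1
TLD length: 8
Total = 17 + 1 + 9 + 1 + 8 = 36

36


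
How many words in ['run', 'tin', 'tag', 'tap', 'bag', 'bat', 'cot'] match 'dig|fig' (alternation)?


Alternation 'dig|fig' matches either 'dig' or 'fig'.
Checking each word:
  'run' -> no
  'tin' -> no
  'tag' -> no
  'tap' -> no
  'bag' -> no
  'bat' -> no
  'cot' -> no
Matches: []
Count: 0

0


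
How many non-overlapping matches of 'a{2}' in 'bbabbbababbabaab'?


Pattern 'a{2}' matches exactly 2 consecutive a's (greedy, non-overlapping).
String: 'bbabbbababbabaab'
Scanning for runs of a's:
  Run at pos 2: 'a' (length 1) -> 0 match(es)
  Run at pos 6: 'a' (length 1) -> 0 match(es)
  Run at pos 8: 'a' (length 1) -> 0 match(es)
  Run at pos 11: 'a' (length 1) -> 0 match(es)
  Run at pos 13: 'aa' (length 2) -> 1 match(es)
Matches found: ['aa']
Total: 1

1


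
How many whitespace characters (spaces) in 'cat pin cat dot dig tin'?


\s matches whitespace characters (spaces, tabs, etc.).
Text: 'cat pin cat dot dig tin'
This text has 6 words separated by spaces.
Number of spaces = number of words - 1 = 6 - 1 = 5

5


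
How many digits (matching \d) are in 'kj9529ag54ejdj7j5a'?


\d matches any digit 0-9.
Scanning 'kj9529ag54ejdj7j5a':
  pos 2: '9' -> DIGIT
  pos 3: '5' -> DIGIT
  pos 4: '2' -> DIGIT
  pos 5: '9' -> DIGIT
  pos 8: '5' -> DIGIT
  pos 9: '4' -> DIGIT
  pos 14: '7' -> DIGIT
  pos 16: '5' -> DIGIT
Digits found: ['9', '5', '2', '9', '5', '4', '7', '5']
Total: 8

8


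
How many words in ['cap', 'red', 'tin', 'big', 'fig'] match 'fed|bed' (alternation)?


Alternation 'fed|bed' matches either 'fed' or 'bed'.
Checking each word:
  'cap' -> no
  'red' -> no
  'tin' -> no
  'big' -> no
  'fig' -> no
Matches: []
Count: 0

0


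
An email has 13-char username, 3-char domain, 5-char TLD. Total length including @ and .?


An email address has format: username@domain.tld
Username length: 13
'@' character: 1
Domain length: 3
'.' character: 1
TLD length: 5
Total = 13 + 1 + 3 + 1 + 5 = 23

23


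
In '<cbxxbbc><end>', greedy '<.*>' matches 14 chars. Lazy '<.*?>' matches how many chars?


Greedy '<.*>' tries to match as MUCH as possible.
Lazy '<.*?>' tries to match as LITTLE as possible.

String: '<cbxxbbc><end>'
Greedy '<.*>' starts at first '<' and extends to the LAST '>': '<cbxxbbc><end>' (14 chars)
Lazy '<.*?>' starts at first '<' and stops at the FIRST '>': '<cbxxbbc>' (9 chars)

9


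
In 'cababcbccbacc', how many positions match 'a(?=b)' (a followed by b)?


Lookahead 'a(?=b)' matches 'a' only when followed by 'b'.
String: 'cababcbccbacc'
Checking each position where char is 'a':
  pos 1: 'a' -> MATCH (next='b')
  pos 3: 'a' -> MATCH (next='b')
  pos 10: 'a' -> no (next='c')
Matching positions: [1, 3]
Count: 2

2


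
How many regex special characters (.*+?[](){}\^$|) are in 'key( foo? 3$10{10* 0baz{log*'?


Regex special characters are: . * + ? [ ] ( ) { } \ ^ $ |
Scanning 'key( foo? 3$10{10* 0baz{log*':
  pos 3: '(' -> SPECIAL
  pos 8: '?' -> SPECIAL
  pos 11: '$' -> SPECIAL
  pos 14: '{' -> SPECIAL
  pos 17: '*' -> SPECIAL
  pos 23: '{' -> SPECIAL
  pos 27: '*' -> SPECIAL
Special chars found: ['(', '?', '$', '{', '*', '{', '*']
Total: 7

7


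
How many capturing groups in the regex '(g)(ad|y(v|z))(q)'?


To count capturing groups, count each '(' that starts a group.
Pattern: '(g)(ad|y(v|z))(q)'
Walking through the pattern:
  Position 0: '(' -> group #1
  Position 3: '(' -> group #2
  Position 8: '(' -> group #3
  Position 14: '(' -> group #4
Total capturing groups: 4

4


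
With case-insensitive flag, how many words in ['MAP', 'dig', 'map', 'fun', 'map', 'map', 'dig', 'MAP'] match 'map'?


Case-insensitive matching: compare each word's lowercase form to 'map'.
  'MAP' -> lower='map' -> MATCH
  'dig' -> lower='dig' -> no
  'map' -> lower='map' -> MATCH
  'fun' -> lower='fun' -> no
  'map' -> lower='map' -> MATCH
  'map' -> lower='map' -> MATCH
  'dig' -> lower='dig' -> no
  'MAP' -> lower='map' -> MATCH
Matches: ['MAP', 'map', 'map', 'map', 'MAP']
Count: 5

5


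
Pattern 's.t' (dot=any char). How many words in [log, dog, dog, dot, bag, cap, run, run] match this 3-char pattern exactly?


Pattern 's.t' means: starts with 's', any single char, ends with 't'.
Checking each word (must be exactly 3 chars):
  'log' (len=3): no
  'dog' (len=3): no
  'dog' (len=3): no
  'dot' (len=3): no
  'bag' (len=3): no
  'cap' (len=3): no
  'run' (len=3): no
  'run' (len=3): no
Matching words: []
Total: 0

0


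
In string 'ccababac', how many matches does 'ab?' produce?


Pattern 'ab?' matches 'a' optionally followed by 'b'.
String: 'ccababac'
Scanning left to right for 'a' then checking next char:
  Match 1: 'ab' (a followed by b)
  Match 2: 'ab' (a followed by b)
  Match 3: 'a' (a not followed by b)
Total matches: 3

3


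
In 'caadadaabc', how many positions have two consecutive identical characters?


Looking for consecutive identical characters in 'caadadaabc':
  pos 0-1: 'c' vs 'a' -> different
  pos 1-2: 'a' vs 'a' -> MATCH ('aa')
  pos 2-3: 'a' vs 'd' -> different
  pos 3-4: 'd' vs 'a' -> different
  pos 4-5: 'a' vs 'd' -> different
  pos 5-6: 'd' vs 'a' -> different
  pos 6-7: 'a' vs 'a' -> MATCH ('aa')
  pos 7-8: 'a' vs 'b' -> different
  pos 8-9: 'b' vs 'c' -> different
Consecutive identical pairs: ['aa', 'aa']
Count: 2

2


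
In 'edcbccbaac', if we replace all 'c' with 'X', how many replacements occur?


re.sub('c', 'X', text) replaces every occurrence of 'c' with 'X'.
Text: 'edcbccbaac'
Scanning for 'c':
  pos 2: 'c' -> replacement #1
  pos 4: 'c' -> replacement #2
  pos 5: 'c' -> replacement #3
  pos 9: 'c' -> replacement #4
Total replacements: 4

4


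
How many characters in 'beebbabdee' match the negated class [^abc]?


Negated class [^abc] matches any char NOT in {a, b, c}
Scanning 'beebbabdee':
  pos 0: 'b' -> no (excluded)
  pos 1: 'e' -> MATCH
  pos 2: 'e' -> MATCH
  pos 3: 'b' -> no (excluded)
  pos 4: 'b' -> no (excluded)
  pos 5: 'a' -> no (excluded)
  pos 6: 'b' -> no (excluded)
  pos 7: 'd' -> MATCH
  pos 8: 'e' -> MATCH
  pos 9: 'e' -> MATCH
Total matches: 5

5


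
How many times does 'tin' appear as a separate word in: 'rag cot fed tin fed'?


Scanning each word for exact match 'tin':
  Word 1: 'rag' -> no
  Word 2: 'cot' -> no
  Word 3: 'fed' -> no
  Word 4: 'tin' -> MATCH
  Word 5: 'fed' -> no
Total matches: 1

1


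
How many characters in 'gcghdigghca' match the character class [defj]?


Character class [defj] matches any of: {d, e, f, j}
Scanning string 'gcghdigghca' character by character:
  pos 0: 'g' -> no
  pos 1: 'c' -> no
  pos 2: 'g' -> no
  pos 3: 'h' -> no
  pos 4: 'd' -> MATCH
  pos 5: 'i' -> no
  pos 6: 'g' -> no
  pos 7: 'g' -> no
  pos 8: 'h' -> no
  pos 9: 'c' -> no
  pos 10: 'a' -> no
Total matches: 1

1


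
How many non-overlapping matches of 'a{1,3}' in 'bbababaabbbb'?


Pattern 'a{1,3}' matches between 1 and 3 consecutive a's (greedy).
String: 'bbababaabbbb'
Finding runs of a's and applying greedy matching:
  Run at pos 2: 'a' (length 1)
  Run at pos 4: 'a' (length 1)
  Run at pos 6: 'aa' (length 2)
Matches: ['a', 'a', 'aa']
Count: 3

3


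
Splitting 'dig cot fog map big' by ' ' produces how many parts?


Splitting by ' ' breaks the string at each occurrence of the separator.
Text: 'dig cot fog map big'
Parts after split:
  Part 1: 'dig'
  Part 2: 'cot'
  Part 3: 'fog'
  Part 4: 'map'
  Part 5: 'big'
Total parts: 5

5


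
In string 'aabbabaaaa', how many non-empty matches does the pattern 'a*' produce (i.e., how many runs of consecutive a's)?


Pattern 'a*' matches zero or more a's. We want non-empty runs of consecutive a's.
String: 'aabbabaaaa'
Walking through the string to find runs of a's:
  Run 1: positions 0-1 -> 'aa'
  Run 2: positions 4-4 -> 'a'
  Run 3: positions 6-9 -> 'aaaa'
Non-empty runs found: ['aa', 'a', 'aaaa']
Count: 3

3


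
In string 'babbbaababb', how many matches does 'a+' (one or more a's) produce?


Pattern 'a+' matches one or more consecutive a's.
String: 'babbbaababb'
Scanning for runs of a:
  Match 1: 'a' (length 1)
  Match 2: 'aa' (length 2)
  Match 3: 'a' (length 1)
Total matches: 3

3


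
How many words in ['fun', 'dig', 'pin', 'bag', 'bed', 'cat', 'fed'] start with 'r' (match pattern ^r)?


Pattern ^r anchors to start of word. Check which words begin with 'r':
  'fun' -> no
  'dig' -> no
  'pin' -> no
  'bag' -> no
  'bed' -> no
  'cat' -> no
  'fed' -> no
Matching words: []
Count: 0

0


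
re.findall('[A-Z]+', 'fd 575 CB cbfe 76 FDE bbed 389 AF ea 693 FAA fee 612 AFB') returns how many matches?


Pattern '[A-Z]+' finds one or more uppercase letters.
Text: 'fd 575 CB cbfe 76 FDE bbed 389 AF ea 693 FAA fee 612 AFB'
Scanning for matches:
  Match 1: 'CB'
  Match 2: 'FDE'
  Match 3: 'AF'
  Match 4: 'FAA'
  Match 5: 'AFB'
Total matches: 5

5


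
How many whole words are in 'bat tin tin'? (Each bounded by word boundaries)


Word boundaries (\b) mark the start/end of each word.
Text: 'bat tin tin'
Splitting by whitespace:
  Word 1: 'bat'
  Word 2: 'tin'
  Word 3: 'tin'
Total whole words: 3

3


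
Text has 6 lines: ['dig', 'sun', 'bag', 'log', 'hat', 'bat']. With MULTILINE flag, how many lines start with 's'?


With MULTILINE flag, ^ matches the start of each line.
Lines: ['dig', 'sun', 'bag', 'log', 'hat', 'bat']
Checking which lines start with 's':
  Line 1: 'dig' -> no
  Line 2: 'sun' -> MATCH
  Line 3: 'bag' -> no
  Line 4: 'log' -> no
  Line 5: 'hat' -> no
  Line 6: 'bat' -> no
Matching lines: ['sun']
Count: 1

1


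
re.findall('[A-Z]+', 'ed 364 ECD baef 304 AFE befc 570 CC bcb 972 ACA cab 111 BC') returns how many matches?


Pattern '[A-Z]+' finds one or more uppercase letters.
Text: 'ed 364 ECD baef 304 AFE befc 570 CC bcb 972 ACA cab 111 BC'
Scanning for matches:
  Match 1: 'ECD'
  Match 2: 'AFE'
  Match 3: 'CC'
  Match 4: 'ACA'
  Match 5: 'BC'
Total matches: 5

5


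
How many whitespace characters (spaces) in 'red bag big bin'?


\s matches whitespace characters (spaces, tabs, etc.).
Text: 'red bag big bin'
This text has 4 words separated by spaces.
Number of spaces = number of words - 1 = 4 - 1 = 3

3


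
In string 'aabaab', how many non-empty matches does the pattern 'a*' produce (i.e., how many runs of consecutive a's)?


Pattern 'a*' matches zero or more a's. We want non-empty runs of consecutive a's.
String: 'aabaab'
Walking through the string to find runs of a's:
  Run 1: positions 0-1 -> 'aa'
  Run 2: positions 3-4 -> 'aa'
Non-empty runs found: ['aa', 'aa']
Count: 2

2


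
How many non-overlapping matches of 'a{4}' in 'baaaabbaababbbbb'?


Pattern 'a{4}' matches exactly 4 consecutive a's (greedy, non-overlapping).
String: 'baaaabbaababbbbb'
Scanning for runs of a's:
  Run at pos 1: 'aaaa' (length 4) -> 1 match(es)
  Run at pos 7: 'aa' (length 2) -> 0 match(es)
  Run at pos 10: 'a' (length 1) -> 0 match(es)
Matches found: ['aaaa']
Total: 1

1


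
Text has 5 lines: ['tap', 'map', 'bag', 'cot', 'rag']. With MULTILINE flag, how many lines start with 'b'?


With MULTILINE flag, ^ matches the start of each line.
Lines: ['tap', 'map', 'bag', 'cot', 'rag']
Checking which lines start with 'b':
  Line 1: 'tap' -> no
  Line 2: 'map' -> no
  Line 3: 'bag' -> MATCH
  Line 4: 'cot' -> no
  Line 5: 'rag' -> no
Matching lines: ['bag']
Count: 1

1


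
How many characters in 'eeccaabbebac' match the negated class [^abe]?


Negated class [^abe] matches any char NOT in {a, b, e}
Scanning 'eeccaabbebac':
  pos 0: 'e' -> no (excluded)
  pos 1: 'e' -> no (excluded)
  pos 2: 'c' -> MATCH
  pos 3: 'c' -> MATCH
  pos 4: 'a' -> no (excluded)
  pos 5: 'a' -> no (excluded)
  pos 6: 'b' -> no (excluded)
  pos 7: 'b' -> no (excluded)
  pos 8: 'e' -> no (excluded)
  pos 9: 'b' -> no (excluded)
  pos 10: 'a' -> no (excluded)
  pos 11: 'c' -> MATCH
Total matches: 3

3


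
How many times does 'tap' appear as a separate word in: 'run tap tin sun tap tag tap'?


Scanning each word for exact match 'tap':
  Word 1: 'run' -> no
  Word 2: 'tap' -> MATCH
  Word 3: 'tin' -> no
  Word 4: 'sun' -> no
  Word 5: 'tap' -> MATCH
  Word 6: 'tag' -> no
  Word 7: 'tap' -> MATCH
Total matches: 3

3


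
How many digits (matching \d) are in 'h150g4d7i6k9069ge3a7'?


\d matches any digit 0-9.
Scanning 'h150g4d7i6k9069ge3a7':
  pos 1: '1' -> DIGIT
  pos 2: '5' -> DIGIT
  pos 3: '0' -> DIGIT
  pos 5: '4' -> DIGIT
  pos 7: '7' -> DIGIT
  pos 9: '6' -> DIGIT
  pos 11: '9' -> DIGIT
  pos 12: '0' -> DIGIT
  pos 13: '6' -> DIGIT
  pos 14: '9' -> DIGIT
  pos 17: '3' -> DIGIT
  pos 19: '7' -> DIGIT
Digits found: ['1', '5', '0', '4', '7', '6', '9', '0', '6', '9', '3', '7']
Total: 12

12
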